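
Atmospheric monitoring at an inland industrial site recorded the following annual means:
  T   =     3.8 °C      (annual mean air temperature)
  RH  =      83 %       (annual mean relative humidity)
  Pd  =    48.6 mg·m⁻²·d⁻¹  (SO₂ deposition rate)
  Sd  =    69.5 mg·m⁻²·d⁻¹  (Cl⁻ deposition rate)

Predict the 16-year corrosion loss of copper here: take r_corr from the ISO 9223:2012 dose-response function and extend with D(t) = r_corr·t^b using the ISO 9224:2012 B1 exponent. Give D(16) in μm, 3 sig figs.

copper: T≤10 °C ⇒ hinge +0.126·(3.8−10) = -0.7812
  sulphur-dioxide contribution → 0.8918 μm/a
  chloride contribution → 0.7702 μm/a
  ⇒ r_corr(copper) = 1.662 μm/a
ISO 9224: D(t) = r_corr · t^b with b = 0.667 (copper, B1)
  D(16) = 1.662 × 16^0.667 = 1.662 × 6.355 = 10.56 μm

D(16) = 10.6 μm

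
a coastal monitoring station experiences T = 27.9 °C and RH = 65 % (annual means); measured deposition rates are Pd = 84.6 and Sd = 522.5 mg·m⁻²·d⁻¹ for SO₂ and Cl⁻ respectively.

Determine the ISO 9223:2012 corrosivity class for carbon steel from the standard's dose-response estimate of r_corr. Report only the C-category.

carbon steel: T>10 °C ⇒ hinge -0.054·(27.9−10) = -0.9666
  sulphur-dioxide contribution → 24.83 μm/a
  chloride contribution → 128.8 μm/a
  ⇒ r_corr(carbon steel) = 153.7 μm/a
Category bounds: 80…200 μm/a bracket r_corr ⇒ C5

C5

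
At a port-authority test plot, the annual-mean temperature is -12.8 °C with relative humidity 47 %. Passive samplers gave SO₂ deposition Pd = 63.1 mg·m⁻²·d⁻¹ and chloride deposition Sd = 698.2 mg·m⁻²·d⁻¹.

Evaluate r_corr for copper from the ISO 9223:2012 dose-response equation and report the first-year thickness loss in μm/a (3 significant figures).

r_corr = 0.188 μm/a

copper: T≤10 °C ⇒ hinge +0.126·(-12.8−10) = -2.8728
  Pd branch = 0.0053·Pd^0.26·e^(0.059·RH+f) = 0.01409 μm/a
  Sd branch = 0.01025·Sd^0.27·e^(0.036·RH+0.049·T) = 0.1742 μm/a
  sum: 0.01409 + 0.1742 → r_corr = 0.1883 μm/a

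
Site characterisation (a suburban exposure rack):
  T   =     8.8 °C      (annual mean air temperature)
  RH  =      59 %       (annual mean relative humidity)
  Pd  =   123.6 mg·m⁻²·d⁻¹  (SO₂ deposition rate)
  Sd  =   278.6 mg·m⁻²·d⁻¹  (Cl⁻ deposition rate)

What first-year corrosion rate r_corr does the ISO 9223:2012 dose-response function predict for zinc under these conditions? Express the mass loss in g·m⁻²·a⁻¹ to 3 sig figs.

zinc: T≤10 °C ⇒ hinge +0.038·(8.8−10) = -0.0456
  sulphur-dioxide contribution → 1.549 μm/a
  chloride contribution → 1.467 μm/a
  ⇒ r_corr(zinc) = 3.016 μm/a
Convert to mass loss: 3.016 μm/a × 7.14 g/cm³ = 21.53 g·m⁻²·a⁻¹

r_corr = 21.5 g·m⁻²·a⁻¹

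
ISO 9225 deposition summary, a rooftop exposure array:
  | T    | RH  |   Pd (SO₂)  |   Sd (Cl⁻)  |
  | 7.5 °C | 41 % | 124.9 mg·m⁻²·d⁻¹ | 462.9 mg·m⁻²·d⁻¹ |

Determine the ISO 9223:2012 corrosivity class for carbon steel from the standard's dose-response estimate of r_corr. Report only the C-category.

C4

carbon steel: T≤10 °C ⇒ hinge +0.150·(7.5−10) = -0.3750
  SO₂ term: 1.77·124.9^0.52·exp(0.02·41-0.3750) = 34
  Cl⁻ term: 0.102·462.9^0.62·exp(0.033·41+0.04·7.5) = 23.94
  r_corr = 34 + 23.94 = 57.94 μm/a
Category bounds: 50…80 μm/a bracket r_corr ⇒ C4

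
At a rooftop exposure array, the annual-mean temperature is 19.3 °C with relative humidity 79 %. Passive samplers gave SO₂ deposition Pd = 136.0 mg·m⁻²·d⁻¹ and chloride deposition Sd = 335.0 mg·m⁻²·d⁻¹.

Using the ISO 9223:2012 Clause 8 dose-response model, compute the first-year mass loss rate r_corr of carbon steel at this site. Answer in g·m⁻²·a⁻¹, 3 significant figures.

r_corr = 1.39e+03 g·m⁻²·a⁻¹

carbon steel: temperature factor f = -0.054·(9.3) = -0.5022
  sulphur-dioxide contribution → 66.91 μm/a
  chloride contribution → 110.1 μm/a
  ⇒ r_corr(carbon steel) = 177 μm/a
Convert to mass loss: 177 μm/a × 7.85 g/cm³ = 1389 g·m⁻²·a⁻¹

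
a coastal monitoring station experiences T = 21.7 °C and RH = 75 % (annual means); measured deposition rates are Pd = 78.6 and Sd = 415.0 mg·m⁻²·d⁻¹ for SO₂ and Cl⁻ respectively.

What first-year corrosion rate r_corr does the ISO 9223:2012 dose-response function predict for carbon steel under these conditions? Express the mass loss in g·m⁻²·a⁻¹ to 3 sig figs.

carbon steel: T>10 °C ⇒ hinge -0.054·(21.7−10) = -0.6318
  SO₂ term: 1.77·78.6^0.52·exp(0.02·75-0.6318) = 40.8
  Cl⁻ term: 0.102·415.0^0.62·exp(0.033·75+0.04·21.7) = 121.2
  r_corr = 40.8 + 121.2 = 162 μm/a
Convert to mass loss: 162 μm/a × 7.85 g/cm³ = 1272 g·m⁻²·a⁻¹

r_corr = 1.27e+03 g·m⁻²·a⁻¹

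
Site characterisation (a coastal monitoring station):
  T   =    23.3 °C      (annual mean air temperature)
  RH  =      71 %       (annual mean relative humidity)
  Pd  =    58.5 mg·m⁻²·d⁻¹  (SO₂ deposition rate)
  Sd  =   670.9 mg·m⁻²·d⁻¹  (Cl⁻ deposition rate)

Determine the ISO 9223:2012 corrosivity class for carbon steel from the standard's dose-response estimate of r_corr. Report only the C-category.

carbon steel: T>10 °C ⇒ hinge -0.054·(23.3−10) = -0.7182
  SO₂ term: 1.77·58.5^0.52·exp(0.02·71-0.7182) = 29.63
  Cl⁻ term: 0.102·670.9^0.62·exp(0.033·71+0.04·23.3) = 152.6
  r_corr = 29.63 + 152.6 = 182.2 μm/a
182 μm/a falls in (80, 200] for carbon steel → category C5

C5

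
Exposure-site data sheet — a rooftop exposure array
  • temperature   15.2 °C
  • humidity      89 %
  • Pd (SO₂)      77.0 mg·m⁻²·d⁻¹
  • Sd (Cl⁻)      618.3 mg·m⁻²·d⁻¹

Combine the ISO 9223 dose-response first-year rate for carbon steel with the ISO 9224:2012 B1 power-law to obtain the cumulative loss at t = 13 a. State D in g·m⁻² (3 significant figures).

D(13) = 7.98e+03 g·m⁻²

carbon steel: f(T) = -0.054·(T−10) [T>10 °C] = -0.2808
  sulphur-dioxide contribution → 75.87 μm/a
  chloride contribution → 190 μm/a
  total first-year rate 265.8 μm/a
Long-term exponent b (ISO 9224 Table 2, B1) = 0.523
  D(13) = 265.8 × 13^0.523 = 265.8 × 3.825 = 1017 μm
  Mass loss = 1017 μm × 7.85 g/cm³ = 7982 g·m⁻²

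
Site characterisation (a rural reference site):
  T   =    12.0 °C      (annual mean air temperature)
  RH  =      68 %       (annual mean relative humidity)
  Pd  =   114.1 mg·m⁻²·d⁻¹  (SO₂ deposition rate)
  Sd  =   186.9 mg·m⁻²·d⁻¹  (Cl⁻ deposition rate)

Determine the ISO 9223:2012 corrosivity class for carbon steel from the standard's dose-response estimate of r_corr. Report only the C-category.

C5

carbon steel: T>10 °C ⇒ hinge -0.054·(12.0−10) = -0.1080
  sulphur-dioxide contribution → 72.69 μm/a
  chloride contribution → 39.81 μm/a
  total first-year rate 112.5 μm/a
Category bounds: 80…200 μm/a bracket r_corr ⇒ C5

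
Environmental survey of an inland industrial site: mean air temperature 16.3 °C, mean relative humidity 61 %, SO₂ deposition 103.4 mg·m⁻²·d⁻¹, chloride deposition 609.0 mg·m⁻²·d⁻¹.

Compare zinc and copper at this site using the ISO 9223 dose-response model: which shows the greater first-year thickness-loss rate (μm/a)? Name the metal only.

zinc

zinc: f(T) = -0.071·(T−10) [T>10 °C] = -0.4473
  sulphur-dioxide contribution → 1.05 μm/a
  chloride contribution → 4.405 μm/a
  ⇒ r_corr(zinc) = 5.455 μm/a
copper: f(T) = -0.080·(T−10) [T>10 °C] = -0.5040
  sulphur-dioxide contribution → 0.391 μm/a
  chloride contribution → 1.157 μm/a
  ⇒ r_corr(copper) = 1.548 μm/a
Ordering by μm/a: zinc (5.46) > copper (1.55)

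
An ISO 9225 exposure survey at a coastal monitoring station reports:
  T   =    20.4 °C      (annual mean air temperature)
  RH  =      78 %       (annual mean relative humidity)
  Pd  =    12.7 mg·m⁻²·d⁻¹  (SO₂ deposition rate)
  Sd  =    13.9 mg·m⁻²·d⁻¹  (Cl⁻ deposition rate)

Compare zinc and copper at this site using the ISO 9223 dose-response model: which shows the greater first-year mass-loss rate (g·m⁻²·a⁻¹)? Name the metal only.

copper

zinc: f(T) = -0.071·(T−10) [T>10 °C] = -0.7384
  SO₂ term: 0.0129·12.7^0.44·exp(0.046·78-0.7384) = 0.6821
  Sd branch = 0.0175·Sd^0.57·e^(0.008·RH+0.085·T) = 0.8291 μm/a
  r_corr = 0.6821 + 0.8291 = 1.511 μm/a
  mass loss = 1.511 μm/a × 7.14 g/cm³ = 10.79 g·m⁻²·a⁻¹
copper: f(T) = -0.080·(T−10) [T>10 °C] = -0.8320
  SO₂ term: 0.0053·12.7^0.26·exp(0.059·78-0.8320) = 0.4452
  Cl⁻ term: 0.01025·13.9^0.27·exp(0.036·78+0.049·20.4) = 0.9396
  r_corr = 0.4452 + 0.9396 = 1.385 μm/a
  mass loss = 1.385 μm/a × 8.96 g/cm³ = 12.41 g·m⁻²·a⁻¹
Ordering by g·m⁻²·a⁻¹: copper (12.4) > zinc (10.8)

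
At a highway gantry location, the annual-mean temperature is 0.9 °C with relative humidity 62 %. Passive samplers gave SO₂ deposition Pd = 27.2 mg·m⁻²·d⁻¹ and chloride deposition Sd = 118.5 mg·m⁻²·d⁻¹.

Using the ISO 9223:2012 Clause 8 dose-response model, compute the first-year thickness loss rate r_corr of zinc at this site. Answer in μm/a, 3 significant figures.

zinc: f(T) = +0.038·(T−10) [T≤10 °C] = -0.3458
  Pd branch = 0.0129·Pd^0.44·e^(0.046·RH+f) = 0.6764 μm/a
  Cl⁻ term: 0.0175·118.5^0.57·exp(0.008·62+0.085·0.9) = 0.4717
  sum: 0.6764 + 0.4717 → r_corr = 1.148 μm/a

r_corr = 1.15 μm/a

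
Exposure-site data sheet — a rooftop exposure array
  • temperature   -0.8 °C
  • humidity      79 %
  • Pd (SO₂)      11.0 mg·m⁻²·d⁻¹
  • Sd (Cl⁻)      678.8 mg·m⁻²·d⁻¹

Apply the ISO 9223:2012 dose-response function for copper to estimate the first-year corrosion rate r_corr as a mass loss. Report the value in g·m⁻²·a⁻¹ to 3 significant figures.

r_corr = 11.2 g·m⁻²·a⁻¹

copper: f(T) = +0.126·(T−10) [T≤10 °C] = -1.3608
  sulphur-dioxide contribution → 0.2681 μm/a
  chloride contribution → 0.9849 μm/a
  ⇒ r_corr(copper) = 1.253 μm/a
Convert to mass loss: 1.253 μm/a × 8.96 g/cm³ = 11.23 g·m⁻²·a⁻¹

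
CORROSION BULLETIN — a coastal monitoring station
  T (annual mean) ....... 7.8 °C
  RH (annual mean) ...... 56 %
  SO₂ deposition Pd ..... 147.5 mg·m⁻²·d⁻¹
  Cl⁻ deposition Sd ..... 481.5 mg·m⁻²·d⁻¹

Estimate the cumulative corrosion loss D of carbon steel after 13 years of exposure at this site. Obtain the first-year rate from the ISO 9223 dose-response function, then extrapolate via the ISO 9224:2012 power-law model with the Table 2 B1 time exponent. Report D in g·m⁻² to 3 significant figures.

carbon steel: f(T) = +0.150·(T−10) [T≤10 °C] = -0.3300
  SO₂ term: 1.77·147.5^0.52·exp(0.02·56-0.3300) = 52.34
  Cl⁻ term: 0.102·481.5^0.62·exp(0.033·56+0.04·7.8) = 40.73
  sum: 52.34 + 40.73 → r_corr = 93.07 μm/a
ISO 9224: D(t) = r_corr · t^b with b = 0.523 (carbon steel, B1)
  D(13) = 93.07 × 13^0.523 = 93.07 × 3.825 = 356 μm
  Mass loss = 356 μm × 7.85 g/cm³ = 2794 g·m⁻²

D(13) = 2.79e+03 g·m⁻²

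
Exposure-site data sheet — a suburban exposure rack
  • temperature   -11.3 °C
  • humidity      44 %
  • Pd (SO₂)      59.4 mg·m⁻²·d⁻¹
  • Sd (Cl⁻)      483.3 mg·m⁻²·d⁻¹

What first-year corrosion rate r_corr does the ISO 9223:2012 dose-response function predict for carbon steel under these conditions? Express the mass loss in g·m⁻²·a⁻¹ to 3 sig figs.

carbon steel: temperature factor f = +0.150·(-21.3) = -3.1950
  Pd branch = 1.77·Pd^0.52·e^(0.02·RH+f) = 1.462 μm/a
  Cl⁻ term: 0.102·483.3^0.62·exp(0.033·44+0.04·-11.3) = 12.8
  r_corr = 1.462 + 12.8 = 14.26 μm/a
Convert to mass loss: 14.26 μm/a × 7.85 g/cm³ = 111.9 g·m⁻²·a⁻¹

r_corr = 112 g·m⁻²·a⁻¹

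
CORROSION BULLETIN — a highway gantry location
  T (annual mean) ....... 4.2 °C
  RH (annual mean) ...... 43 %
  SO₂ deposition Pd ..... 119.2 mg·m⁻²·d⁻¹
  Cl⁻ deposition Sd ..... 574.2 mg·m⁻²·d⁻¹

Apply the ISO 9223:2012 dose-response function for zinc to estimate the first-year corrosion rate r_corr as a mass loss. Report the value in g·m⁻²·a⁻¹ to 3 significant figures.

zinc: f(T) = +0.038·(T−10) [T≤10 °C] = -0.2204
  Pd branch = 0.0129·Pd^0.44·e^(0.046·RH+f) = 0.613 μm/a
  Cl⁻ term: 0.0175·574.2^0.57·exp(0.008·43+0.085·4.2) = 1.319
  r_corr = 0.613 + 1.319 = 1.932 μm/a
Convert to mass loss: 1.932 μm/a × 7.14 g/cm³ = 13.79 g·m⁻²·a⁻¹

r_corr = 13.8 g·m⁻²·a⁻¹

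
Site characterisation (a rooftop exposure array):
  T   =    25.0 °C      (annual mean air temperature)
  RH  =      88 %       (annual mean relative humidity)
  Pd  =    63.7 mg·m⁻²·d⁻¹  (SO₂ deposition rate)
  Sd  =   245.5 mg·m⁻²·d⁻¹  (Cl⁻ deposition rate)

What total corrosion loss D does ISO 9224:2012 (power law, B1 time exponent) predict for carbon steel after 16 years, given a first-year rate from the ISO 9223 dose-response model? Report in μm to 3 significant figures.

carbon steel: temperature factor f = -0.054·(15.0) = -0.8100
  Pd branch = 1.77·Pd^0.52·e^(0.02·RH+f) = 39.69 μm/a
  Cl⁻ term: 0.102·245.5^0.62·exp(0.033·88+0.04·25.0) = 153.4
  sum: 39.69 + 153.4 → r_corr = 193.1 μm/a
Long-term exponent b (ISO 9224 Table 2, B1) = 0.523
  D(16) = 193.1 × 16^0.523 = 193.1 × 4.263 = 823.4 μm

D(16) = 823 μm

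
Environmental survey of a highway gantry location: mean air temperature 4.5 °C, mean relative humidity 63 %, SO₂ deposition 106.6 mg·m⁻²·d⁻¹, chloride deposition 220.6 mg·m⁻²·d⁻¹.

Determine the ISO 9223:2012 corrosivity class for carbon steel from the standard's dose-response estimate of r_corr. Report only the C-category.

C4

carbon steel: temperature factor f = +0.150·(-5.5) = -0.8250
  sulphur-dioxide contribution → 31 μm/a
  chloride contribution → 27.71 μm/a
  ⇒ r_corr(carbon steel) = 58.71 μm/a
ISO 9223 Table 2 (carbon steel): 50 < 58.7 ≤ 80 μm/a ⇒ C4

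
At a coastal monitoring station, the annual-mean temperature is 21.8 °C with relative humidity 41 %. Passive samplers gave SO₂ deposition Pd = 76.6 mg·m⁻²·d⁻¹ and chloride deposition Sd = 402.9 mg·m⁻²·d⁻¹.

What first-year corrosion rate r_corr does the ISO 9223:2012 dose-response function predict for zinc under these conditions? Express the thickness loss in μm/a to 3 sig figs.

zinc: temperature factor f = -0.071·(11.8) = -0.8378
  Pd branch = 0.0129·Pd^0.44·e^(0.046·RH+f) = 0.2482 μm/a
  Sd branch = 0.0175·Sd^0.57·e^(0.008·RH+0.085·T) = 4.734 μm/a
  sum: 0.2482 + 4.734 → r_corr = 4.982 μm/a

r_corr = 4.98 μm/a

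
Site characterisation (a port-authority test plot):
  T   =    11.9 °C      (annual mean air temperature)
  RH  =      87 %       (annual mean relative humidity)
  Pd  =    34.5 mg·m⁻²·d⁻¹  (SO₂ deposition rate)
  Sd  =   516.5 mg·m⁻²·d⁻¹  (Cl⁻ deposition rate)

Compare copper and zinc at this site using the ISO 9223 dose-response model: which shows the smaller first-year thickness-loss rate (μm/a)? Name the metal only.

copper

copper: f(T) = -0.080·(T−10) [T>10 °C] = -0.1520
  sulphur-dioxide contribution → 1.938 μm/a
  chloride contribution → 2.274 μm/a
  ⇒ r_corr(copper) = 4.211 μm/a
zinc: temperature factor f = -0.071·(1.9) = -0.1349
  sulphur-dioxide contribution → 2.929 μm/a
  chloride contribution → 3.397 μm/a
  ⇒ r_corr(zinc) = 6.325 μm/a
Ordering by μm/a: zinc (6.33) > copper (4.21)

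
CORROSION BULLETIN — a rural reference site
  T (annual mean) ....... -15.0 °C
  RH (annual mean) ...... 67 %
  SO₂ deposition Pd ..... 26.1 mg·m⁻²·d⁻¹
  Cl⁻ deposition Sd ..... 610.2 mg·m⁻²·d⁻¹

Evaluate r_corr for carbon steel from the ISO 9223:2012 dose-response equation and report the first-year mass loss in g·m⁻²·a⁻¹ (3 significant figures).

r_corr = 221 g·m⁻²·a⁻¹

carbon steel: T≤10 °C ⇒ hinge +0.150·(-15.0−10) = -3.7500
  sulphur-dioxide contribution → 0.8669 μm/a
  chloride contribution → 27.24 μm/a
  total first-year rate 28.11 μm/a
Convert to mass loss: 28.11 μm/a × 7.85 g/cm³ = 220.7 g·m⁻²·a⁻¹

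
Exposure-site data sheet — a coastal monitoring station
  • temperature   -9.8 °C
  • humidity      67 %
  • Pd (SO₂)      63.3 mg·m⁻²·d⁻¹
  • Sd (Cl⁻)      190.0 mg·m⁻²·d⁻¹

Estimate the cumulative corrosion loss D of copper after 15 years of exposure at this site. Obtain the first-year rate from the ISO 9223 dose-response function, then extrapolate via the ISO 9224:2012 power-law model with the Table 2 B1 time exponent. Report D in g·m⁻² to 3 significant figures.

D(15) = 19.6 g·m⁻²

copper: T≤10 °C ⇒ hinge +0.126·(-9.8−10) = -2.4948
  SO₂ term: 0.0053·63.3^0.26·exp(0.059·67-2.4948) = 0.06698
  Cl⁻ term: 0.01025·190.0^0.27·exp(0.036·67+0.049·-9.8) = 0.2917
  r_corr = 0.06698 + 0.2917 = 0.3587 μm/a
Power-law: D(15) = r_corr · 15^0.667
  D(15) = 0.3587 × 15^0.667 = 0.3587 × 6.088 = 2.184 μm
  Mass loss = 2.184 μm × 8.96 g/cm³ = 19.57 g·m⁻²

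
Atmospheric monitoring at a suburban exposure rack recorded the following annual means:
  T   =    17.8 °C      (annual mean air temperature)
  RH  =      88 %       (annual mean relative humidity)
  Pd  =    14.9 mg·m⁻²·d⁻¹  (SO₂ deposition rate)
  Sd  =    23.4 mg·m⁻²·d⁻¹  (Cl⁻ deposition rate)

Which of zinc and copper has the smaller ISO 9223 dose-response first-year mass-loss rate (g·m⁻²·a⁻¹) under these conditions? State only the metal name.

zinc

zinc: T>10 °C ⇒ hinge -0.071·(17.8−10) = -0.5538
  Pd branch = 0.0129·Pd^0.44·e^(0.046·RH+f) = 1.394 μm/a
  Cl⁻ term: 0.0175·23.4^0.57·exp(0.008·88+0.085·17.8) = 0.969
  r_corr = 1.394 + 0.969 = 2.363 μm/a
  mass loss = 2.363 μm/a × 7.14 g/cm³ = 16.87 g·m⁻²·a⁻¹
copper: temperature factor f = -0.080·(7.8) = -0.6240
  Pd branch = 0.0053·Pd^0.26·e^(0.059·RH+f) = 1.031 μm/a
  Sd branch = 0.01025·Sd^0.27·e^(0.036·RH+0.049·T) = 1.365 μm/a
  r_corr = 1.031 + 1.365 = 2.396 μm/a
  mass loss = 2.396 μm/a × 8.96 g/cm³ = 21.46 g·m⁻²·a⁻¹
Ordering by g·m⁻²·a⁻¹: copper (21.5) > zinc (16.9)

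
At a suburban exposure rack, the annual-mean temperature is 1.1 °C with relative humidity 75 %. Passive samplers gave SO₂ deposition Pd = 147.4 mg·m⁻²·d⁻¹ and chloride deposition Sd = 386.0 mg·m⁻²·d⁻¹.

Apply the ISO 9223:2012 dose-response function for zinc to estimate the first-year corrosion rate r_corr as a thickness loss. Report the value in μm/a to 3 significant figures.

r_corr = 3.65 μm/a

zinc: f(T) = +0.038·(T−10) [T≤10 °C] = -0.3382
  SO₂ term: 0.0129·147.4^0.44·exp(0.046·75-0.3382) = 2.607
  Cl⁻ term: 0.0175·386.0^0.57·exp(0.008·75+0.085·1.1) = 1.044
  sum: 2.607 + 1.044 → r_corr = 3.651 μm/a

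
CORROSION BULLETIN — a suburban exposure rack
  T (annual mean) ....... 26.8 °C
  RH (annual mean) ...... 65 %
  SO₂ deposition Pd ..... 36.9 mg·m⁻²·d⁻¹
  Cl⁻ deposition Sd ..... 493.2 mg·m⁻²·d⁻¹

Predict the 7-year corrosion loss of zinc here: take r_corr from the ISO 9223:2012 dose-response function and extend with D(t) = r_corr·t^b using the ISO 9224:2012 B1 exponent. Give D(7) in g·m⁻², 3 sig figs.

zinc: temperature factor f = -0.071·(16.8) = -1.1928
  Pd branch = 0.0129·Pd^0.44·e^(0.046·RH+f) = 0.3807 μm/a
  Cl⁻ term: 0.0175·493.2^0.57·exp(0.008·65+0.085·26.8) = 9.845
  sum: 0.3807 + 9.845 → r_corr = 10.23 μm/a
ISO 9224: D(t) = r_corr · t^b with b = 0.813 (zinc, B1)
  D(7) = 10.23 × 7^0.813 = 10.23 × 4.865 = 49.75 μm
  Mass loss = 49.75 μm × 7.14 g/cm³ = 355.2 g·m⁻²

D(7) = 355 g·m⁻²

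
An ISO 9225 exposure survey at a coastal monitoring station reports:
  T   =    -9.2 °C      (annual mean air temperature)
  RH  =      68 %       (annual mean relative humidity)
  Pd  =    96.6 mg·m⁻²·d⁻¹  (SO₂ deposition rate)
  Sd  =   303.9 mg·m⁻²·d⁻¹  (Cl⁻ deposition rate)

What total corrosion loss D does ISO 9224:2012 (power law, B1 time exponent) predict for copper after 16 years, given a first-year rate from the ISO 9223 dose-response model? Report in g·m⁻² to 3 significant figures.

D(16) = 25.0 g·m⁻²

copper: T≤10 °C ⇒ hinge +0.126·(-9.2−10) = -2.4192
  sulphur-dioxide contribution → 0.08553 μm/a
  chloride contribution → 0.3535 μm/a
  total first-year rate 0.4391 μm/a
Power-law: D(16) = r_corr · 16^0.667
  D(16) = 0.4391 × 16^0.667 = 0.4391 × 6.355 = 2.79 μm
  Mass loss = 2.79 μm × 8.96 g/cm³ = 25 g·m⁻²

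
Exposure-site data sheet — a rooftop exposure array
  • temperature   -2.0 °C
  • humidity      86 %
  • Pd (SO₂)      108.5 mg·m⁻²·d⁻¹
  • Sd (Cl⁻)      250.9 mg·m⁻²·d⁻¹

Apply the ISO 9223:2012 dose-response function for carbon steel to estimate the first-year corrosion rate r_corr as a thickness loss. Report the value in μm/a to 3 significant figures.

carbon steel: temperature factor f = +0.150·(-12.0) = -1.8000
  Pd branch = 1.77·Pd^0.52·e^(0.02·RH+f) = 18.69 μm/a
  Cl⁻ term: 0.102·250.9^0.62·exp(0.033·86+0.04·-2.0) = 49.44
  r_corr = 18.69 + 49.44 = 68.13 μm/a

r_corr = 68.1 μm/a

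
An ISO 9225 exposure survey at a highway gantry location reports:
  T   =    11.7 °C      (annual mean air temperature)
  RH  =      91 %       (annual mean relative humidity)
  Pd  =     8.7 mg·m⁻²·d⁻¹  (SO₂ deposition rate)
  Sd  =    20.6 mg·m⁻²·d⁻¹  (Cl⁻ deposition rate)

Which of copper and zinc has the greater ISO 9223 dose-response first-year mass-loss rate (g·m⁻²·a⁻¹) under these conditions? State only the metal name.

copper

copper: T>10 °C ⇒ hinge -0.080·(11.7−10) = -0.1360
  SO₂ term: 0.0053·8.7^0.26·exp(0.059·91-0.1360) = 1.743
  Cl⁻ term: 0.01025·20.6^0.27·exp(0.036·91+0.049·11.7) = 1.089
  r_corr = 1.743 + 1.089 = 2.832 μm/a
  mass loss = 2.832 μm/a × 8.96 g/cm³ = 25.38 g·m⁻²·a⁻¹
zinc: T>10 °C ⇒ hinge -0.071·(11.7−10) = -0.1207
  SO₂ term: 0.0129·8.7^0.44·exp(0.046·91-0.1207) = 1.948
  Sd branch = 0.0175·Sd^0.57·e^(0.008·RH+0.085·T) = 0.5496 μm/a
  r_corr = 1.948 + 0.5496 = 2.497 μm/a
  mass loss = 2.497 μm/a × 7.14 g/cm³ = 17.83 g·m⁻²·a⁻¹
Ordering by g·m⁻²·a⁻¹: copper (25.4) > zinc (17.8)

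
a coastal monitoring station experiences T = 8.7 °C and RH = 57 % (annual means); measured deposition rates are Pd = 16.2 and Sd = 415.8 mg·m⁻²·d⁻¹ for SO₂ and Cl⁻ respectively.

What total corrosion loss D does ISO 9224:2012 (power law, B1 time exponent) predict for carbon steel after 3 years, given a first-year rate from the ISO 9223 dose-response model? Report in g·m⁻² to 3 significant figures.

D(3) = 826 g·m⁻²

carbon steel: T≤10 °C ⇒ hinge +0.150·(8.7−10) = -0.1950
  Pd branch = 1.77·Pd^0.52·e^(0.02·RH+f) = 19.38 μm/a
  Cl⁻ term: 0.102·415.8^0.62·exp(0.033·57+0.04·8.7) = 39.84
  r_corr = 19.38 + 39.84 = 59.22 μm/a
ISO 9224: D(t) = r_corr · t^b with b = 0.523 (carbon steel, B1)
  D(3) = 59.22 × 3^0.523 = 59.22 × 1.776 = 105.2 μm
  Mass loss = 105.2 μm × 7.85 g/cm³ = 825.8 g·m⁻²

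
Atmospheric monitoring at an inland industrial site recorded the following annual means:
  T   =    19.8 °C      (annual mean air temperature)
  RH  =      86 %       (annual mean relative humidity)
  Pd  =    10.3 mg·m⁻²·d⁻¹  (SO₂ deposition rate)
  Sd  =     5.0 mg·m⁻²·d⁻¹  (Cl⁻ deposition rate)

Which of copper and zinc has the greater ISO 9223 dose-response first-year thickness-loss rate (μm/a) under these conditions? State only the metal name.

copper

copper: T>10 °C ⇒ hinge -0.080·(19.8−10) = -0.7840
  sulphur-dioxide contribution → 0.7091 μm/a
  chloride contribution → 0.9234 μm/a
  ⇒ r_corr(copper) = 1.633 μm/a
zinc: temperature factor f = -0.071·(9.8) = -0.6958
  sulphur-dioxide contribution → 0.9378 μm/a
  chloride contribution → 0.469 μm/a
  ⇒ r_corr(zinc) = 1.407 μm/a
Ordering by μm/a: copper (1.63) > zinc (1.41)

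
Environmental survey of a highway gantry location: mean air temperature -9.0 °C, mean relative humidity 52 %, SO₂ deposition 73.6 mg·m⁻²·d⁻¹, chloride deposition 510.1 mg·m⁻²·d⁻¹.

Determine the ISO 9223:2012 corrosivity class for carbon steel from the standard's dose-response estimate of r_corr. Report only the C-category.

C2

carbon steel: T≤10 °C ⇒ hinge +0.150·(-9.0−10) = -2.8500
  Pd branch = 1.77·Pd^0.52·e^(0.02·RH+f) = 2.708 μm/a
  Cl⁻ term: 0.102·510.1^0.62·exp(0.033·52+0.04·-9.0) = 18.89
  sum: 2.708 + 18.89 → r_corr = 21.6 μm/a
21.6 μm/a falls in (1.3, 25] for carbon steel → category C2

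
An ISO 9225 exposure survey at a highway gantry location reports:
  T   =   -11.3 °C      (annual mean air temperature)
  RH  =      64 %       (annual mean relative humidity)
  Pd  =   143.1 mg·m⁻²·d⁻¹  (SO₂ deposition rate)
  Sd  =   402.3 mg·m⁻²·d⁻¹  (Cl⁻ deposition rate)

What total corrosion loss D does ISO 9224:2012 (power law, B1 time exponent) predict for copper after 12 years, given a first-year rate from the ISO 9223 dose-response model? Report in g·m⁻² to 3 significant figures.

copper: T≤10 °C ⇒ hinge +0.126·(-11.3−10) = -2.6838
  SO₂ term: 0.0053·143.1^0.26·exp(0.059·64-2.6838) = 0.05742
  Sd branch = 0.01025·Sd^0.27·e^(0.036·RH+0.049·T) = 0.2979 μm/a
  r_corr = 0.05742 + 0.2979 = 0.3553 μm/a
Power-law: D(12) = r_corr · 12^0.667
  D(12) = 0.3553 × 12^0.667 = 0.3553 × 5.246 = 1.864 μm
  Mass loss = 1.864 μm × 8.96 g/cm³ = 16.7 g·m⁻²

D(12) = 16.7 g·m⁻²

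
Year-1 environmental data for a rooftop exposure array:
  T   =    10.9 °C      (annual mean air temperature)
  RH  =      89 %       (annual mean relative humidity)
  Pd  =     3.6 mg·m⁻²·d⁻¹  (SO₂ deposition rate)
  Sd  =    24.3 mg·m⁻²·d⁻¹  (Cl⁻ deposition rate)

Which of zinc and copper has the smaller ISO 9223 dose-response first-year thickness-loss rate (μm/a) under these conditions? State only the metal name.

zinc

zinc: temperature factor f = -0.071·(0.9) = -0.0639
  SO₂ term: 0.0129·3.6^0.44·exp(0.046·89-0.0639) = 1.275
  Sd branch = 0.0175·Sd^0.57·e^(0.008·RH+0.085·T) = 0.5552 μm/a
  r_corr = 1.275 + 0.5552 = 1.83 μm/a
copper: f(T) = -0.080·(T−10) [T>10 °C] = -0.0720
  Pd branch = 0.0053·Pd^0.26·e^(0.059·RH+f) = 1.313 μm/a
  Sd branch = 0.01025·Sd^0.27·e^(0.036·RH+0.049·T) = 1.019 μm/a
  r_corr = 1.313 + 1.019 = 2.332 μm/a
Ordering by μm/a: copper (2.33) > zinc (1.83)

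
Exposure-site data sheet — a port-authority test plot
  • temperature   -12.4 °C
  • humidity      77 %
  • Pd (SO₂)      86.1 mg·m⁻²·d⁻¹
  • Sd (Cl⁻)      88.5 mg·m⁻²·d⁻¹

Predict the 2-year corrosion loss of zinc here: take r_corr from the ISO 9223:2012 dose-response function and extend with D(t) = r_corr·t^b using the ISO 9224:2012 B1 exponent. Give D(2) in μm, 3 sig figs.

D(2) = 2.63 μm

zinc: T≤10 °C ⇒ hinge +0.038·(-12.4−10) = -0.8512
  Pd branch = 0.0129·Pd^0.44·e^(0.046·RH+f) = 1.351 μm/a
  Sd branch = 0.0175·Sd^0.57·e^(0.008·RH+0.085·T) = 0.1454 μm/a
  r_corr = 1.351 + 0.1454 = 1.496 μm/a
Power-law: D(2) = r_corr · 2^0.813
  D(2) = 1.496 × 2^0.813 = 1.496 × 1.757 = 2.629 μm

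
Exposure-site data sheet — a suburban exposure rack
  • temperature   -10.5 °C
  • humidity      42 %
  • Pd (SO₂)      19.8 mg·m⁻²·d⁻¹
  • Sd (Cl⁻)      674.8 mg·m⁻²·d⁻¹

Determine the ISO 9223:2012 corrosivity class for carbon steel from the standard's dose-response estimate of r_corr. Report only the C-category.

carbon steel: T≤10 °C ⇒ hinge +0.150·(-10.5−10) = -3.0750
  SO₂ term: 1.77·19.8^0.52·exp(0.02·42-3.0750) = 0.8945
  Sd branch = 0.102·Sd^0.62·e^(0.033·RH+0.04·T) = 15.21 μm/a
  r_corr = 0.8945 + 15.21 = 16.11 μm/a
Category bounds: 1.3…25 μm/a bracket r_corr ⇒ C2

C2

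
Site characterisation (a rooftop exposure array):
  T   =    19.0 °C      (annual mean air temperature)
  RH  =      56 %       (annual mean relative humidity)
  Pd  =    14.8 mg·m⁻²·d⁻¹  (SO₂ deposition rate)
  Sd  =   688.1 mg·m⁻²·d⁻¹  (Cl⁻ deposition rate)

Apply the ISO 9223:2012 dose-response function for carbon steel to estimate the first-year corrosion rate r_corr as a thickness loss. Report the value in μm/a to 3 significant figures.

r_corr = 93.1 μm/a

carbon steel: temperature factor f = -0.054·(9.0) = -0.4860
  sulphur-dioxide contribution → 13.55 μm/a
  chloride contribution → 79.54 μm/a
  total first-year rate 93.09 μm/a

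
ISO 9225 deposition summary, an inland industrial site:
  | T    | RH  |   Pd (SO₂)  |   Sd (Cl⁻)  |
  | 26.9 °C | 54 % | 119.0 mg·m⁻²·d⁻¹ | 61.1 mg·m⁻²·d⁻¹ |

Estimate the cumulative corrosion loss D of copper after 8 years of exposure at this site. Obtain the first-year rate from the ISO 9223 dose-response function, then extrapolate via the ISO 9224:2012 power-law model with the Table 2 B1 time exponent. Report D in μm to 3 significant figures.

D(8) = 3.71 μm

copper: temperature factor f = -0.080·(16.9) = -1.3520
  SO₂ term: 0.0053·119.0^0.26·exp(0.059·54-1.3520) = 0.1149
  Cl⁻ term: 0.01025·61.1^0.27·exp(0.036·54+0.049·26.9) = 0.8122
  sum: 0.1149 + 0.8122 → r_corr = 0.9271 μm/a
Power-law: D(8) = r_corr · 8^0.667
  D(8) = 0.9271 × 8^0.667 = 0.9271 × 4.003 = 3.711 μm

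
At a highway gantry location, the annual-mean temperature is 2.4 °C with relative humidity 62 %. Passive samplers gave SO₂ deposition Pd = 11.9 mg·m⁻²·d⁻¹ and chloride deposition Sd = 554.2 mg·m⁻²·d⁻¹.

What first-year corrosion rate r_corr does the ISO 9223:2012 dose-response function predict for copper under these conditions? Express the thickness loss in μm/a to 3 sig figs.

copper: temperature factor f = +0.126·(-7.6) = -0.9576
  Pd branch = 0.0053·Pd^0.26·e^(0.059·RH+f) = 0.1502 μm/a
  Sd branch = 0.01025·Sd^0.27·e^(0.036·RH+0.049·T) = 0.5915 μm/a
  sum: 0.1502 + 0.5915 → r_corr = 0.7417 μm/a

r_corr = 0.742 μm/a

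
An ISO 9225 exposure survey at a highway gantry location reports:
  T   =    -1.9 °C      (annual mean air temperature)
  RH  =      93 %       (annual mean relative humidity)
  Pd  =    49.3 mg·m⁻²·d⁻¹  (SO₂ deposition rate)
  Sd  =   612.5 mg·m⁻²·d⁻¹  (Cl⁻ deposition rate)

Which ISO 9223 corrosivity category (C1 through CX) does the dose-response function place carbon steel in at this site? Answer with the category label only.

carbon steel: T≤10 °C ⇒ hinge +0.150·(-1.9−10) = -1.7850
  SO₂ term: 1.77·49.3^0.52·exp(0.02·93-1.7850) = 14.48
  Cl⁻ term: 0.102·612.5^0.62·exp(0.033·93+0.04·-1.9) = 108.8
  sum: 14.48 + 108.8 → r_corr = 123.2 μm/a
Category bounds: 80…200 μm/a bracket r_corr ⇒ C5

C5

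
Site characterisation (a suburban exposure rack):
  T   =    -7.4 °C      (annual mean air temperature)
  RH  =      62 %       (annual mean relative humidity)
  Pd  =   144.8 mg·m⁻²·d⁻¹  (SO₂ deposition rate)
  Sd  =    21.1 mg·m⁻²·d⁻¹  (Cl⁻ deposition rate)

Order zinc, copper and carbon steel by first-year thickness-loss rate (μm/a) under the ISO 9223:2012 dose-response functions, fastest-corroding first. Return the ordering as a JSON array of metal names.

zinc: f(T) = +0.038·(T−10) [T≤10 °C] = -0.6612
  Pd branch = 0.0129·Pd^0.44·e^(0.046·RH+f) = 1.03 μm/a
  Sd branch = 0.0175·Sd^0.57·e^(0.008·RH+0.085·T) = 0.08712 μm/a
  sum: 1.03 + 0.08712 → r_corr = 1.117 μm/a
copper: T≤10 °C ⇒ hinge +0.126·(-7.4−10) = -2.1924
  SO₂ term: 0.0053·144.8^0.26·exp(0.059·62-2.1924) = 0.08367
  Sd branch = 0.01025·Sd^0.27·e^(0.036·RH+0.049·T) = 0.1514 μm/a
  r_corr = 0.08367 + 0.1514 = 0.2351 μm/a
carbon steel: T≤10 °C ⇒ hinge +0.150·(-7.4−10) = -2.6100
  SO₂ term: 1.77·144.8^0.52·exp(0.02·62-2.6100) = 5.978
  Sd branch = 0.102·Sd^0.62·e^(0.033·RH+0.04·T) = 3.888 μm/a
  r_corr = 5.978 + 3.888 = 9.866 μm/a
Ordering by μm/a: carbon steel (9.87) > zinc (1.12) > copper (0.235)

["carbon steel", "zinc", "copper"]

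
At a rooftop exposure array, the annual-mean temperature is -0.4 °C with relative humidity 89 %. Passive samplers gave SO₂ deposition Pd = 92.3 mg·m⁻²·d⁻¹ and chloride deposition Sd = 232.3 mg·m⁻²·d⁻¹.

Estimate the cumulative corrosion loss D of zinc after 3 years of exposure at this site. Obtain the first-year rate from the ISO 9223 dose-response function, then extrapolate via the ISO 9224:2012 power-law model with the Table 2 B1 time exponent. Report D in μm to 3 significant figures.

D(3) = 11.2 μm

zinc: temperature factor f = +0.038·(-10.4) = -0.3952
  Pd branch = 0.0129·Pd^0.44·e^(0.046·RH+f) = 3.816 μm/a
  Sd branch = 0.0175·Sd^0.57·e^(0.008·RH+0.085·T) = 0.7694 μm/a
  r_corr = 3.816 + 0.7694 = 4.586 μm/a
ISO 9224: D(t) = r_corr · t^b with b = 0.813 (zinc, B1)
  D(3) = 4.586 × 3^0.813 = 4.586 × 2.443 = 11.2 μm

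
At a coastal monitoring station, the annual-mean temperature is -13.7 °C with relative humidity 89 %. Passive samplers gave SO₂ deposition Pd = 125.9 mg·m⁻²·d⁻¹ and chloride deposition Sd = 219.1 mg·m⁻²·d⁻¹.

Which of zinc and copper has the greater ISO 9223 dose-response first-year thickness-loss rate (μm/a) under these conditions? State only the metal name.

zinc: temperature factor f = +0.038·(-23.7) = -0.9006
  Pd branch = 0.0129·Pd^0.44·e^(0.046·RH+f) = 2.639 μm/a
  Sd branch = 0.0175·Sd^0.57·e^(0.008·RH+0.085·T) = 0.2403 μm/a
  r_corr = 2.639 + 0.2403 = 2.879 μm/a
copper: temperature factor f = +0.126·(-23.7) = -2.9862
  SO₂ term: 0.0053·125.9^0.26·exp(0.059·89-2.9862) = 0.1794
  Cl⁻ term: 0.01025·219.1^0.27·exp(0.036·89+0.049·-13.7) = 0.5529
  sum: 0.1794 + 0.5529 → r_corr = 0.7323 μm/a
Ordering by μm/a: zinc (2.88) > copper (0.732)

zinc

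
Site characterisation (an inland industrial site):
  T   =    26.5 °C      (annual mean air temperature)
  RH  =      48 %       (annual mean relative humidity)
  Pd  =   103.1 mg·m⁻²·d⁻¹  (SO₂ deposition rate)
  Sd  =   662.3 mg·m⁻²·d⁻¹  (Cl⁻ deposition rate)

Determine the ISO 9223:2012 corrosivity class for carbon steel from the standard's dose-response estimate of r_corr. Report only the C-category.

C5

carbon steel: temperature factor f = -0.054·(16.5) = -0.8910
  SO₂ term: 1.77·103.1^0.52·exp(0.02·48-0.8910) = 21.13
  Sd branch = 0.102·Sd^0.62·e^(0.033·RH+0.04·T) = 80.52 μm/a
  r_corr = 21.13 + 80.52 = 101.7 μm/a
102 μm/a falls in (80, 200] for carbon steel → category C5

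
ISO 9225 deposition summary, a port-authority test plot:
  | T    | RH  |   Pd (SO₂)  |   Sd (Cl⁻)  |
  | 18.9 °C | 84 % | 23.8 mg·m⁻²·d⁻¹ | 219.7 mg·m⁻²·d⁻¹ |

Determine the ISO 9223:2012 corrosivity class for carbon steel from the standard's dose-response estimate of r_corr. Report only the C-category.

carbon steel: temperature factor f = -0.054·(8.9) = -0.4806
  SO₂ term: 1.77·23.8^0.52·exp(0.02·84-0.4806) = 30.53
  Cl⁻ term: 0.102·219.7^0.62·exp(0.033·84+0.04·18.9) = 98.34
  r_corr = 30.53 + 98.34 = 128.9 μm/a
129 μm/a falls in (80, 200] for carbon steel → category C5

C5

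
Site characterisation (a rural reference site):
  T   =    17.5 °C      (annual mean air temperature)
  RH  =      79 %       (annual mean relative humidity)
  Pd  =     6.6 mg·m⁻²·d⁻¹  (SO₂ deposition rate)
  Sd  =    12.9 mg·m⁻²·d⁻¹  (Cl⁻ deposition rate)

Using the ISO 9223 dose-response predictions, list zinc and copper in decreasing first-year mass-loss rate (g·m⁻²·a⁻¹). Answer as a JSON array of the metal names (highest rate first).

["copper", "zinc"]

zinc: f(T) = -0.071·(T−10) [T>10 °C] = -0.5325
  SO₂ term: 0.0129·6.6^0.44·exp(0.046·79-0.5325) = 0.6579
  Sd branch = 0.0175·Sd^0.57·e^(0.008·RH+0.085·T) = 0.626 μm/a
  r_corr = 0.6579 + 0.626 = 1.284 μm/a
  mass loss = 1.284 μm/a × 7.14 g/cm³ = 9.167 g·m⁻²·a⁻¹
copper: T>10 °C ⇒ hinge -0.080·(17.5−10) = -0.6000
  Pd branch = 0.0053·Pd^0.26·e^(0.059·RH+f) = 0.5024 μm/a
  Sd branch = 0.01025·Sd^0.27·e^(0.036·RH+0.049·T) = 0.8282 μm/a
  sum: 0.5024 + 0.8282 → r_corr = 1.331 μm/a
  mass loss = 1.331 μm/a × 8.96 g/cm³ = 11.92 g·m⁻²·a⁻¹
Ordering by g·m⁻²·a⁻¹: copper (11.9) > zinc (9.17)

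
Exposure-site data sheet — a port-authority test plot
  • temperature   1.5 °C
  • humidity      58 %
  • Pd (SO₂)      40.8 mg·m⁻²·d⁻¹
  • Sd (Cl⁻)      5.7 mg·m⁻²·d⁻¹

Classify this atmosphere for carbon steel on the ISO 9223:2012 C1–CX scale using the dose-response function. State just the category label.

carbon steel: f(T) = +0.150·(T−10) [T≤10 °C] = -1.2750
  SO₂ term: 1.77·40.8^0.52·exp(0.02·58-1.2750) = 10.85
  Sd branch = 0.102·Sd^0.62·e^(0.033·RH+0.04·T) = 2.16 μm/a
  sum: 10.85 + 2.16 → r_corr = 13.01 μm/a
13 μm/a falls in (1.3, 25] for carbon steel → category C2

C2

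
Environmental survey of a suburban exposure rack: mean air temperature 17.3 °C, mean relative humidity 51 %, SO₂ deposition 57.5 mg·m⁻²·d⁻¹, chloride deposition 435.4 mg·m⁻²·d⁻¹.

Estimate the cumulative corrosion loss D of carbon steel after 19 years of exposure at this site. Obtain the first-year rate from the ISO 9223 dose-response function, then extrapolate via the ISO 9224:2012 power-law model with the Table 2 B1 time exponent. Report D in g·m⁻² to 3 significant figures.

carbon steel: T>10 °C ⇒ hinge -0.054·(17.3−10) = -0.3942
  SO₂ term: 1.77·57.5^0.52·exp(0.02·51-0.3942) = 27.21
  Sd branch = 0.102·Sd^0.62·e^(0.033·RH+0.04·T) = 47.44 μm/a
  sum: 27.21 + 47.44 → r_corr = 74.66 μm/a
Power-law: D(19) = r_corr · 19^0.523
  D(19) = 74.66 × 19^0.523 = 74.66 × 4.664 = 348.2 μm
  Mass loss = 348.2 μm × 7.85 g/cm³ = 2733 g·m⁻²

D(19) = 2.73e+03 g·m⁻²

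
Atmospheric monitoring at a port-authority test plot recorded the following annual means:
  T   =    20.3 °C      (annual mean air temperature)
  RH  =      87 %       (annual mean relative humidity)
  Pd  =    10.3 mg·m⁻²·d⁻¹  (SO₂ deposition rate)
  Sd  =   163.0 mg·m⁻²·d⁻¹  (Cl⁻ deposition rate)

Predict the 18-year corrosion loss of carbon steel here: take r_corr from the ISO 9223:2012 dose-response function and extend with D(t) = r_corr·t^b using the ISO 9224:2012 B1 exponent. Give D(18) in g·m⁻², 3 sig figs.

D(18) = 4.09e+03 g·m⁻²

carbon steel: temperature factor f = -0.054·(10.3) = -0.5562
  SO₂ term: 1.77·10.3^0.52·exp(0.02·87-0.5562) = 19.44
  Sd branch = 0.102·Sd^0.62·e^(0.033·RH+0.04·T) = 95.43 μm/a
  sum: 19.44 + 95.43 → r_corr = 114.9 μm/a
Power-law: D(18) = r_corr · 18^0.523
  D(18) = 114.9 × 18^0.523 = 114.9 × 4.534 = 520.8 μm
  Mass loss = 520.8 μm × 7.85 g/cm³ = 4089 g·m⁻²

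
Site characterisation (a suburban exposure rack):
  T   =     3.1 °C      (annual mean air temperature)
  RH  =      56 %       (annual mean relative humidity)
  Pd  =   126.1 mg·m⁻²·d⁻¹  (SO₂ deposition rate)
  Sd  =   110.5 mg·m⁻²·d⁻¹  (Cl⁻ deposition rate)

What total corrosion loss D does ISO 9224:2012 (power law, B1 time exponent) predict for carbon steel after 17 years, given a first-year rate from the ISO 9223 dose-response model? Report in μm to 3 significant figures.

carbon steel: temperature factor f = +0.150·(-6.9) = -1.0350
  sulphur-dioxide contribution → 23.84 μm/a
  chloride contribution → 13.55 μm/a
  total first-year rate 37.39 μm/a
Power-law: D(17) = r_corr · 17^0.523
  D(17) = 37.39 × 17^0.523 = 37.39 × 4.401 = 164.5 μm

D(17) = 165 μm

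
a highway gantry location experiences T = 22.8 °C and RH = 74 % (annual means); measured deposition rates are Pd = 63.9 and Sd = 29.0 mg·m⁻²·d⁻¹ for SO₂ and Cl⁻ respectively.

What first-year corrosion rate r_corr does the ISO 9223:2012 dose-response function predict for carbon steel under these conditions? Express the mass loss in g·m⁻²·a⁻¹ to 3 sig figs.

r_corr = 450 g·m⁻²·a⁻¹

carbon steel: f(T) = -0.054·(T−10) [T>10 °C] = -0.6912
  SO₂ term: 1.77·63.9^0.52·exp(0.02·74-0.6912) = 33.84
  Cl⁻ term: 0.102·29.0^0.62·exp(0.033·74+0.04·22.8) = 23.55
  r_corr = 33.84 + 23.55 = 57.38 μm/a
Convert to mass loss: 57.38 μm/a × 7.85 g/cm³ = 450.5 g·m⁻²·a⁻¹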